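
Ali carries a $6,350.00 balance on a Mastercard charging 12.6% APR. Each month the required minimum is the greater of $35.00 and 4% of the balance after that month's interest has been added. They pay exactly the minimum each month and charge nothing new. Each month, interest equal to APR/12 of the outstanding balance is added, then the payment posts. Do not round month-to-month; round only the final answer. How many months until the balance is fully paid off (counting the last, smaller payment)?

95 months

Monthly rate r = 12.6%/12 = 1.05% = 0.0105.
While 4% of the post-interest balance exceeds $35.00, each month B ← (B·(1+r))·(1 − 0.04), i.e. B shrinks by the factor (1+r)·0.96 = 0.97008.
This holds for months 1–66. Entering month 67 the balance is $855.21; 4% of the post-interest balance is now below $35.00, so the flat $35.00 minimum applies from here.
From month 67 a fixed $35.00 at rate r clears $855.21 in 29 more payments. Total: 66 + 29 = 95 months.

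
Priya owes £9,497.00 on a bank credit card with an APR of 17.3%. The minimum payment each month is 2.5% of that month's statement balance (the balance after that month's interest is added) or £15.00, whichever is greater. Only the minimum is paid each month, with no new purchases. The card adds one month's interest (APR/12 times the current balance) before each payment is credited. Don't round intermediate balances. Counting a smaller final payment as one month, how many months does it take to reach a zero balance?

311 months

Monthly rate r = 17.3%/12 = 1.44167% = 0.0144167.
While 2.5% of the post-interest balance exceeds £15.00, each month B ← (B·(1+r))·(1 − 0.025), i.e. B shrinks by the factor (1+r)·0.975 = 0.98906.
This holds for months 1–253. Entering month 254 the balance is £586.81; 2.5% of the post-interest balance is now below £15.00, so the flat £15.00 minimum applies from here.
From month 254 a fixed £15.00 at rate r clears £586.81 in 58 more payments. Total: 253 + 58 = 311 months.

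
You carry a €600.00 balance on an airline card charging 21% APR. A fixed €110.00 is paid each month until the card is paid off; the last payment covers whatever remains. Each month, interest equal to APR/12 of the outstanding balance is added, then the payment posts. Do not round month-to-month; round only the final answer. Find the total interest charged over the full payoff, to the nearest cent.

Monthly rate r = 21%/12 = 1.75% = 0.0175.
Payoff takes n = ⌈−ln(1 − rB₀/P)/ln(1+r)⌉ = ⌈5.783⌉ = 6 payments; the last is €86.26.
Total paid = 5·€110.00 + €86.26 = €636.26.
Total interest = total paid − principal = €636.26 − €600.00 = €36.26.

€36.26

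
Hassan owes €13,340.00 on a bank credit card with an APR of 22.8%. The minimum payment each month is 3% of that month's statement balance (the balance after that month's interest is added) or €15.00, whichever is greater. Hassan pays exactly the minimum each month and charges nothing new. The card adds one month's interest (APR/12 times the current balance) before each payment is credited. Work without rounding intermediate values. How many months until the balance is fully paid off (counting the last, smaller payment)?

336 months

Monthly rate r = 22.8%/12 = 1.9% = 0.019.
While 3% of the post-interest balance exceeds €15.00, each month B ← (B·(1+r))·(1 − 0.03), i.e. B shrinks by the factor (1+r)·0.97 = 0.98843.
This holds for months 1–284. Entering month 285 the balance is €489.55; 3% of the post-interest balance is now below €15.00, so the flat €15.00 minimum applies from here.
From month 285 a fixed €15.00 at rate r clears €489.55 in 52 more payments. Total: 284 + 52 = 336 months.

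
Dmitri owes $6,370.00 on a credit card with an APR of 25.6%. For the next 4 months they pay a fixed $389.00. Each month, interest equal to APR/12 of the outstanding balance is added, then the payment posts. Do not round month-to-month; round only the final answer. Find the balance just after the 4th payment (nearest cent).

$5,324.71

Monthly rate r = 25.6%/12 = 2.13333% = 0.0213333.
Each month: B ← B·(1+r) − $389.00.
Month 1: interest $135.89; balance after payment $6,116.89.
Month 2: interest $130.49; balance after payment $5,858.39.
Month 3: interest $124.98; balance after payment $5,594.37.
Month 4: interest $119.35; balance after payment $5,324.71.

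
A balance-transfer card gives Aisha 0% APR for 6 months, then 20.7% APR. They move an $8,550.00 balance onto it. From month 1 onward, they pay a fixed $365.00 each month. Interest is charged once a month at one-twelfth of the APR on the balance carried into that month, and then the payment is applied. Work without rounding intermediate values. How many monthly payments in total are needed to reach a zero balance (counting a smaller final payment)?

Promo months 1–6 at r₀ = 0%/12 = 0; months 7+ at r₁ = 20.7%/12 = 0.01725.
After month 6 (no interest yet): B = $8,550.00 − 6·$365.00 = $6,360.00.
Then at r₁ with $365.00/mo: n₂ = −ln(1 − r₁·B/P)/ln(1+r₁) ≈ 20.90 → 21 more payments.

27 payments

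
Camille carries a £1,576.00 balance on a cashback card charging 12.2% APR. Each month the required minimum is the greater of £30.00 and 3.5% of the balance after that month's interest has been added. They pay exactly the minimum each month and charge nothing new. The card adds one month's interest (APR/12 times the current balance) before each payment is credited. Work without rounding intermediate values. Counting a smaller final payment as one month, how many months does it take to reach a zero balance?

58 months

Monthly rate r = 12.2%/12 = 1.01667% = 0.0101667.
While 3.5% of the post-interest balance exceeds £30.00, each month B ← (B·(1+r))·(1 − 0.035), i.e. B shrinks by the factor (1+r)·0.965 = 0.97481.
This holds for months 1–25. Entering month 26 the balance is £832.85; 3.5% of the post-interest balance is now below £30.00, so the flat £30.00 minimum applies from here.
From month 26 a fixed £30.00 at rate r clears £832.85 in 33 more payments. Total: 25 + 33 = 58 months.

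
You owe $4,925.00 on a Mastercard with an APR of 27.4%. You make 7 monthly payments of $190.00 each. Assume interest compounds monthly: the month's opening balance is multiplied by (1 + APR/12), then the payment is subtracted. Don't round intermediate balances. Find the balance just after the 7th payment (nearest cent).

$4,343.55

Monthly rate r = 27.4%/12 = 2.28333% = 0.0228333.
Each month: B ← B·(1+r) − $190.00.
Month 1: interest $112.45; balance after payment $4,847.45.
Month 2: interest $110.68; balance after payment $4,768.14.
Month 3: interest $108.87; balance after payment $4,687.01.
Month 4: interest $107.02; balance after payment $4,604.03.
Month 5: interest $105.13; balance after payment $4,519.16.
Month 6: interest $103.19; balance after payment $4,432.34.
Month 7: interest $101.21; balance after payment $4,343.55.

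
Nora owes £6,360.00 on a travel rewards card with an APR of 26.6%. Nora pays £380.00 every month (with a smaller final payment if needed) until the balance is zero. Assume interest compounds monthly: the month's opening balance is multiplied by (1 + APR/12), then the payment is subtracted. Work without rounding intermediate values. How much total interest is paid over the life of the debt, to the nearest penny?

Monthly rate r = 26.6%/12 = 2.21667% = 0.0221667.
Payoff takes n = ⌈−ln(1 − rB₀/P)/ln(1+r)⌉ = ⌈21.146⌉ = 22 payments; the last is £56.13.
Total paid = 21·£380.00 + £56.13 = £8,036.13.
Total interest = total paid − principal = £8,036.13 − £6,360.00 = £1,676.13.

£1,676.13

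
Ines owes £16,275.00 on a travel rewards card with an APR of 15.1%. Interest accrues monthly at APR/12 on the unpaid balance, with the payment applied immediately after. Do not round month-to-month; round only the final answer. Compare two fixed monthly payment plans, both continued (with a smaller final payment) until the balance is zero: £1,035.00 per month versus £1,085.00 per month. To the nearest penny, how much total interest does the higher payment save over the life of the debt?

£99.34

Monthly rate r = 15.1%/12 = 1.25833% = 0.0125833.
At £1,035.00/mo: n = ⌈−ln(1 − rB₀/P)/ln(1+r)⌉ = 18 payments (last £655.42); total interest = total paid − £16,275.00 = £1,975.42.
At £1,085.00/mo: 17 payments (last £791.08); total interest £1,876.08.
Interest saved = £1,975.42 − £1,876.08 = £99.34.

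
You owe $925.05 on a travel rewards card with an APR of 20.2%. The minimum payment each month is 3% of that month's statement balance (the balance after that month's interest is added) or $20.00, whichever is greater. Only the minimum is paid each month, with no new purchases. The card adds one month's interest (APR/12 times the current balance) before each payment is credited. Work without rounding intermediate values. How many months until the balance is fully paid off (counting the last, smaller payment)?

74 months

Monthly rate r = 20.2%/12 = 1.68333% = 0.0168333.
While 3% of the post-interest balance exceeds $20.00, each month B ← (B·(1+r))·(1 − 0.03), i.e. B shrinks by the factor (1+r)·0.97 = 0.98633.
This holds for months 1–26. Entering month 27 the balance is $646.73; 3% of the post-interest balance is now below $20.00, so the flat $20.00 minimum applies from here.
From month 27 a fixed $20.00 at rate r clears $646.73 in 48 more payments. Total: 26 + 48 = 74 months.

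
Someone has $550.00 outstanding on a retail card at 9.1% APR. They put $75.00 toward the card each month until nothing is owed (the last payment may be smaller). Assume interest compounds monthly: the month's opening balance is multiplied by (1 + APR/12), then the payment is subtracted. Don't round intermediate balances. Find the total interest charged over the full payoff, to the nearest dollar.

$18

Monthly rate r = 9.1%/12 = 0.758333% = 0.00758333.
Payoff takes n = ⌈−ln(1 − rB₀/P)/ln(1+r)⌉ = ⌈7.574⌉ = 8 payments; the last is $43.10.
Total paid = 7·$75.00 + $43.10 = $568.10.
Total interest = total paid − principal = $568.10 − $550.00 = $18.10.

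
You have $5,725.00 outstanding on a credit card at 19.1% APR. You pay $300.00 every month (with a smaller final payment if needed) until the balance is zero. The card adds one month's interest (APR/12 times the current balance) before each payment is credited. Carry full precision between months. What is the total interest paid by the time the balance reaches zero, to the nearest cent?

$1,153.05

Monthly rate r = 19.1%/12 = 1.59167% = 0.0159167.
Payoff takes n = ⌈−ln(1 − rB₀/P)/ln(1+r)⌉ = ⌈22.926⌉ = 23 payments; the last is $278.05.
Total paid = 22·$300.00 + $278.05 = $6,878.05.
Total interest = total paid − principal = $6,878.05 − $5,725.00 = $1,153.05.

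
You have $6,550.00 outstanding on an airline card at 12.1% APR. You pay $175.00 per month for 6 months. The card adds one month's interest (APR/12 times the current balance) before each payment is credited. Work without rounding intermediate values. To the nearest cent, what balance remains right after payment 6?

$5,879.57

Monthly rate r = 12.1%/12 = 1.00833% = 0.0100833.
Each month: B ← B·(1+r) − $175.00.
Month 1: interest $66.05; balance after payment $6,441.05.
Month 2: interest $64.95; balance after payment $6,330.99.
Month 3: interest $63.84; balance after payment $6,219.83.
Month 4: interest $62.72; balance after payment $6,107.55.
Month 5: interest $61.58; balance after payment $5,994.13.
Month 6: interest $60.44; balance after payment $5,879.57.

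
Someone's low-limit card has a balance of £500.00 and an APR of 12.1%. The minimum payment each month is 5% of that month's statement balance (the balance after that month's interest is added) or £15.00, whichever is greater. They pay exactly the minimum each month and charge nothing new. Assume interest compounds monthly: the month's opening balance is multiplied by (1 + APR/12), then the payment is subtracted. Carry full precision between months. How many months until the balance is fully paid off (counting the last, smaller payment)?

35 months

Monthly rate r = 12.1%/12 = 1.00833% = 0.0100833.
While 5% of the post-interest balance exceeds £15.00, each month B ← (B·(1+r))·(1 − 0.05), i.e. B shrinks by the factor (1+r)·0.95 = 0.95958.
This holds for months 1–13. Entering month 14 the balance is £292.43; 5% of the post-interest balance is now below £15.00, so the flat £15.00 minimum applies from here.
From month 14 a fixed £15.00 at rate r clears £292.43 in 22 more payments. Total: 13 + 22 = 35 months.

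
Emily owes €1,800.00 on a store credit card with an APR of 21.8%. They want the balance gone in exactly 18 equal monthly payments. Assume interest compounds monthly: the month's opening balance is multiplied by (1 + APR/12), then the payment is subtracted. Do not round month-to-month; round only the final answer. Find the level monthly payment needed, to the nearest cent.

€118.14

Monthly rate r = 21.8%/12 = 1.81667% = 0.0181667.
Level-payment amortization: P = B₀·r / (1 − (1+r)^(−n)) = 1800.00·0.0181667 / (1 − 1.01817^(−18)).
Denominator 1 − (1+r)^(−18) = 0.276796941.
P = 32.7 / 0.276796941 ≈ 118.14.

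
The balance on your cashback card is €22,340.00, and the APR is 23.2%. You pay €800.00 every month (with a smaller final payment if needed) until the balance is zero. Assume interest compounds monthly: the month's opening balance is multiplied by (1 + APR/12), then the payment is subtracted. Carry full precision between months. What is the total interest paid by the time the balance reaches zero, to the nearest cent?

Monthly rate r = 23.2%/12 = 1.93333% = 0.0193333.
Payoff takes n = ⌈−ln(1 − rB₀/P)/ln(1+r)⌉ = ⌈40.539⌉ = 41 payments; the last is €433.15.
Total paid = 40·€800.00 + €433.15 = €32,433.15.
Total interest = total paid − principal = €32,433.15 − €22,340.00 = €10,093.15.

€10,093.15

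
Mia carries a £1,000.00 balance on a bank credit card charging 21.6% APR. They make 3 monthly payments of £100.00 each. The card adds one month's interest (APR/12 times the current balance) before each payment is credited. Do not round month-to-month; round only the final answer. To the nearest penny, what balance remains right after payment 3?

£749.55

Monthly rate r = 21.6%/12 = 1.8% = 0.018.
Each month: B ← B·(1+r) − £100.00.
Month 1: interest £18.00; balance after payment £918.00.
Month 2: interest £16.52; balance after payment £834.52.
Month 3: interest £15.02; balance after payment £749.55.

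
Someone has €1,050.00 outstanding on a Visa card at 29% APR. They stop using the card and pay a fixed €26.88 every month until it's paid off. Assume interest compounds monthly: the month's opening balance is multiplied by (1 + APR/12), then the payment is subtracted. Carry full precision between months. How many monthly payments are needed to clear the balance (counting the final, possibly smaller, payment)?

121 payments

Monthly rate r = 29%/12 = 2.41667% = 0.0241667.
Recurrence: B ← B·(1+r) − €26.88.
Month 1: interest €25.38; balance after payment €1,048.49.
Month 2: interest €25.34; balance after payment €1,046.95.
Closed form: n = −ln(1 − rB₀/P)/ln(1+r) = −ln(0.05599)/ln(1.02417) ≈ 120.715, so the balance reaches zero during payment 121.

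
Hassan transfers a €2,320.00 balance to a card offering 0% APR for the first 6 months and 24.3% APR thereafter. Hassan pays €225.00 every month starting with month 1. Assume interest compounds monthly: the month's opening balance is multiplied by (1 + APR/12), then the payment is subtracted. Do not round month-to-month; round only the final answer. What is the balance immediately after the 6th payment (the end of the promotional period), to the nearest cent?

Promo months 1–6 at r₀ = 0%/12 = 0; months 7+ at r₁ = 24.3%/12 = 0.02025.
After month 6 (no interest yet): B = €2,320.00 − 6·€225.00 = €970.00.

€970.00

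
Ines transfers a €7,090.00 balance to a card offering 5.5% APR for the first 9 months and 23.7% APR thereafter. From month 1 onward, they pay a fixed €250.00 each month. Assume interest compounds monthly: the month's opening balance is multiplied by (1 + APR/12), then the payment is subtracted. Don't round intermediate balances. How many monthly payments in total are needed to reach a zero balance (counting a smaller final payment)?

Promo months 1–9 at r₀ = 5.5%/12 = 0.00458333; months 10+ at r₁ = 23.7%/12 = 0.01975.
After month 9: iterate B ← B·(1+r₀) − €250.00 for 9 months → €5,096.19.
Then at r₁ with €250.00/mo: n₂ = −ln(1 − r₁·B/P)/ln(1+r₁) ≈ 26.34 → 27 more payments.

36 months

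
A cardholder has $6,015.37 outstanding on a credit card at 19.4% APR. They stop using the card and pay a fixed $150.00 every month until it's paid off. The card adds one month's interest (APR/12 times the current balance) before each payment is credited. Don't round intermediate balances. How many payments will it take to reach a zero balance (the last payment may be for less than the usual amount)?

66 months

Monthly rate r = 19.4%/12 = 1.61667% = 0.0161667.
Recurrence: B ← B·(1+r) − $150.00.
Month 1: interest $97.25; balance after payment $5,962.62.
Month 2: interest $96.40; balance after payment $5,909.01.
Closed form: n = −ln(1 − rB₀/P)/ln(1+r) = −ln(0.35168)/ln(1.01617) ≈ 65.163, so the balance reaches zero during payment 66.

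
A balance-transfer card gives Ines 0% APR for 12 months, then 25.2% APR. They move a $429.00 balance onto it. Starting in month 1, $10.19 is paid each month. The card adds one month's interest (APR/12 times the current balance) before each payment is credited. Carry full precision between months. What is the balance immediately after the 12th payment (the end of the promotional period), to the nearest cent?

Promo months 1–12 at r₀ = 0%/12 = 0; months 13+ at r₁ = 25.2%/12 = 0.021.
After month 12 (no interest yet): B = $429.00 − 12·$10.19 = $306.72.

$306.72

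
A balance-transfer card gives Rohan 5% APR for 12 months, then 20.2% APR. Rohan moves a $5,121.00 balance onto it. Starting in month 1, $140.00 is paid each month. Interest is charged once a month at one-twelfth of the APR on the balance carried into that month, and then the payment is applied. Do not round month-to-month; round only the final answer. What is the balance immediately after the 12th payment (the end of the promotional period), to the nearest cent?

Promo months 1–12 at r₀ = 5%/12 = 0.00416667; months 13+ at r₁ = 20.2%/12 = 0.0168333.
After month 12: iterate B ← B·(1+r₀) − $140.00 for 12 months → $3,663.96.

$3,663.96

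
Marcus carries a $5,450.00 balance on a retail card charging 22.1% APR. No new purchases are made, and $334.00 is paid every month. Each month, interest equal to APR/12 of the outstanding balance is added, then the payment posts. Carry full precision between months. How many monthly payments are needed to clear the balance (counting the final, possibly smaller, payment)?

Monthly rate r = 22.1%/12 = 1.84167% = 0.0184167.
Recurrence: B ← B·(1+r) − $334.00.
Month 1: interest $100.37; balance after payment $5,216.37.
Month 2: interest $96.07; balance after payment $4,978.44.
Closed form: n = −ln(1 − rB₀/P)/ln(1+r) = −ln(0.69949)/ln(1.01842) ≈ 19.585, so the balance reaches zero during payment 20.

20 payments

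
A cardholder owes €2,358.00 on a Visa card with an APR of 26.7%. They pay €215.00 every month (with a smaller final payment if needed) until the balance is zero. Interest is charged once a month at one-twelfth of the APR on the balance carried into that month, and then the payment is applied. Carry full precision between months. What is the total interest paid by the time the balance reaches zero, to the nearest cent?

Monthly rate r = 26.7%/12 = 2.225% = 0.02225.
Payoff takes n = ⌈−ln(1 − rB₀/P)/ln(1+r)⌉ = ⌈12.712⌉ = 13 payments; the last is €153.63.
Total paid = 12·€215.00 + €153.63 = €2,733.63.
Total interest = total paid − principal = €2,733.63 − €2,358.00 = €375.63.

€375.63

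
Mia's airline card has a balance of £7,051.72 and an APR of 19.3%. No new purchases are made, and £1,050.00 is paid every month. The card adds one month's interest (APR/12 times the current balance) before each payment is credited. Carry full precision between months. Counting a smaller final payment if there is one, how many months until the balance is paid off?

Monthly rate r = 19.3%/12 = 1.60833% = 0.0160833.
Recurrence: B ← B·(1+r) − £1,050.00.
Month 1: interest £113.42; balance after payment £6,115.14.
Month 2: interest £98.35; balance after payment £5,163.49.
Closed form: n = −ln(1 − rB₀/P)/ln(1+r) = −ln(0.89199)/ln(1.01608) ≈ 7.164, so the balance reaches zero during payment 8.

8 months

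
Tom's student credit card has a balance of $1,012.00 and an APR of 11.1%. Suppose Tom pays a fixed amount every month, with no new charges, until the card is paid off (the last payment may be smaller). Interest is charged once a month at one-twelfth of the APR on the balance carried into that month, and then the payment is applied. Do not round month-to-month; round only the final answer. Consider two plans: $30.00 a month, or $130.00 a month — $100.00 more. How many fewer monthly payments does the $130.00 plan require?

Monthly rate r = 11.1%/12 = 0.925% = 0.00925.
At $30.00/mo: n = ⌈−ln(1 − rB₀/P)/ln(1+r)⌉ = 41 payments (last $18.66); total interest = total paid − $1,012.00 = $206.66.
At $130.00/mo: 9 payments (last $15.20); total interest $43.20.
Payments saved = 41 − 9 = 32.

32 fewer payments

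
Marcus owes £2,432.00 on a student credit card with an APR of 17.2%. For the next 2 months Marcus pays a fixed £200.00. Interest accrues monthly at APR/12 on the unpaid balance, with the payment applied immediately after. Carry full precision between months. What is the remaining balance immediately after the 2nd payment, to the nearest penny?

Monthly rate r = 17.2%/12 = 1.43333% = 0.0143333.
Each month: B ← B·(1+r) − £200.00.
Month 1: interest £34.86; balance after payment £2,266.86.
Month 2: interest £32.49; balance after payment £2,099.35.

£2,099.35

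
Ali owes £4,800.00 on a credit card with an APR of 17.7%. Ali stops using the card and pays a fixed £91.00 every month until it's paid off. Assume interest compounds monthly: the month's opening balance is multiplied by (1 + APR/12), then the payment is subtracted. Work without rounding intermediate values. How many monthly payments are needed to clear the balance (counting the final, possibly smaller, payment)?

103 payments

Monthly rate r = 17.7%/12 = 1.475% = 0.01475.
Recurrence: B ← B·(1+r) − £91.00.
Month 1: interest £70.80; balance after payment £4,779.80.
Month 2: interest £70.50; balance after payment £4,759.30.
Closed form: n = −ln(1 − rB₀/P)/ln(1+r) = −ln(0.22198)/ln(1.01475) ≈ 102.797, so the balance reaches zero during payment 103.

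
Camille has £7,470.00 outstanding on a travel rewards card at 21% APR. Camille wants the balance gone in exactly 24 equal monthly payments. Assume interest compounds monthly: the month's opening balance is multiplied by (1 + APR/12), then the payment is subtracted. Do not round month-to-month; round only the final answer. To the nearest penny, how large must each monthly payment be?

Monthly rate r = 21%/12 = 1.75% = 0.0175.
Level-payment amortization: P = B₀·r / (1 − (1+r)^(−n)) = 7470.00·0.0175 / (1 − 1.0175^(−24)).
Denominator 1 − (1+r)^(−24) = 0.340561999.
P = 130.725 / 0.340561999 ≈ 383.85.

£383.85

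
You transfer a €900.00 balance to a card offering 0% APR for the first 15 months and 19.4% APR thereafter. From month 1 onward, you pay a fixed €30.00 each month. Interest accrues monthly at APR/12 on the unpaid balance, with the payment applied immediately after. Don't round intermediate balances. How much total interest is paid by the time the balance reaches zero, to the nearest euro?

Promo months 1–15 at r₀ = 0%/12 = 0; months 16+ at r₁ = 19.4%/12 = 0.0161667.
After month 15 (no interest yet): B = €900.00 − 15·€30.00 = €450.00.
Then at r₁ with €30.00/mo: n₂ = −ln(1 − r₁·B/P)/ln(1+r₁) ≈ 17.32 → 18 more payments.
Total paid = 32·€30.00 + €9.59 = €969.59; interest = €969.59 − €900.00 = €69.59.

€70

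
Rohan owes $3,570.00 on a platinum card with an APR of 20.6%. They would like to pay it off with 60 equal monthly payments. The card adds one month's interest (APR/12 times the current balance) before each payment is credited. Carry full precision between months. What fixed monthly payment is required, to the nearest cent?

Monthly rate r = 20.6%/12 = 1.71667% = 0.0171667.
Level-payment amortization: P = B₀·r / (1 − (1+r)^(−n)) = 3570.00·0.0171667 / (1 − 1.01717^(−60)).
Denominator 1 − (1+r)^(−60) = 0.639858785.
P = 61.285 / 0.639858785 ≈ 95.78.

$95.78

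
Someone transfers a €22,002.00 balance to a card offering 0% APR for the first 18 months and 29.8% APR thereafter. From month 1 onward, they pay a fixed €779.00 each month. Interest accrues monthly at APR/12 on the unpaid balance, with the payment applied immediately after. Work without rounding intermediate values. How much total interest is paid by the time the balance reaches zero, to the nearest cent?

€1,342.67

Promo months 1–18 at r₀ = 0%/12 = 0; months 19+ at r₁ = 29.8%/12 = 0.0248333.
After month 18 (no interest yet): B = €22,002.00 − 18·€779.00 = €7,980.00.
Then at r₁ with €779.00/mo: n₂ = −ln(1 − r₁·B/P)/ln(1+r₁) ≈ 11.97 → 12 more payments.
Total paid = 29·€779.00 + €753.67 = €23,344.67; interest = €23,344.67 − €22,002.00 = €1,342.67.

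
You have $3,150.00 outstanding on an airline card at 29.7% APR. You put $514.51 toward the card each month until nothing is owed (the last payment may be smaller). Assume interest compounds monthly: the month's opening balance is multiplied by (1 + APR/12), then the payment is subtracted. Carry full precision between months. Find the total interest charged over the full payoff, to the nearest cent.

Monthly rate r = 29.7%/12 = 2.475% = 0.02475.
Payoff takes n = ⌈−ln(1 − rB₀/P)/ln(1+r)⌉ = ⌈6.721⌉ = 7 payments; the last is $372.19.
Total paid = 6·$514.51 + $372.19 = $3,459.25.
Total interest = total paid − principal = $3,459.25 − $3,150.00 = $309.25.

$309.25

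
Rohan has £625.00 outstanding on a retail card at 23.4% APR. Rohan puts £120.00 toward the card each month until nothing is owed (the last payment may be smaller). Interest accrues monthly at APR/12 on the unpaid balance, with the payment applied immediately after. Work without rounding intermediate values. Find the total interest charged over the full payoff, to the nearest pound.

Monthly rate r = 23.4%/12 = 1.95% = 0.0195.
Payoff takes n = ⌈−ln(1 − rB₀/P)/ln(1+r)⌉ = ⌈5.546⌉ = 6 payments; the last is £65.76.
Total paid = 5·£120.00 + £65.76 = £665.76.
Total interest = total paid − principal = £665.76 − £625.00 = £40.76.

£41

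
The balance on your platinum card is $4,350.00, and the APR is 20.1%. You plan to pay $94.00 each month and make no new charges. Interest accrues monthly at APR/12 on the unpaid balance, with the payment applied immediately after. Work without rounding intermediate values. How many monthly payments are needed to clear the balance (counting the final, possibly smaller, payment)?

Monthly rate r = 20.1%/12 = 1.675% = 0.01675.
Recurrence: B ← B·(1+r) − $94.00.
Month 1: interest $72.86; balance after payment $4,328.86.
Month 2: interest $72.51; balance after payment $4,307.37.
Closed form: n = −ln(1 − rB₀/P)/ln(1+r) = −ln(0.22487)/ln(1.01675) ≈ 89.833, so the balance reaches zero during payment 90.

90 months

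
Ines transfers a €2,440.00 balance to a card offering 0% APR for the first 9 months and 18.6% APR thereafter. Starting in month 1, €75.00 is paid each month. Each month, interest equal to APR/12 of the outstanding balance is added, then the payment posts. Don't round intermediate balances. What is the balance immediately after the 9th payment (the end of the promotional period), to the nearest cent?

Promo months 1–9 at r₀ = 0%/12 = 0; months 10+ at r₁ = 18.6%/12 = 0.0155.
After month 9 (no interest yet): B = €2,440.00 − 9·€75.00 = €1,765.00.

€1,765.00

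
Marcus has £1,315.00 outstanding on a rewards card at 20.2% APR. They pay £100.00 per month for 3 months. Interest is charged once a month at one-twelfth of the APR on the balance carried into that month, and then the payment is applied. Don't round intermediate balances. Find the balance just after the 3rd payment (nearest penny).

£1,077.45

Monthly rate r = 20.2%/12 = 1.68333% = 0.0168333.
Each month: B ← B·(1+r) − £100.00.
Month 1: interest £22.14; balance after payment £1,237.14.
Month 2: interest £20.83; balance after payment £1,157.96.
Month 3: interest £19.49; balance after payment £1,077.45.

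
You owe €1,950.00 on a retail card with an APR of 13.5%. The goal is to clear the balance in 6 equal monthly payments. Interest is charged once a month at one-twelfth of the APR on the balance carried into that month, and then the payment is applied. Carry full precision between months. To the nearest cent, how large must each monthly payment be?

€337.92

Monthly rate r = 13.5%/12 = 1.125% = 0.01125.
Level-payment amortization: P = B₀·r / (1 − (1+r)^(−n)) = 1950.00·0.01125 / (1 − 1.01125^(−6)).
Denominator 1 − (1+r)^(−6) = 0.0649199481.
P = 21.9375 / 0.0649199481 ≈ 337.92.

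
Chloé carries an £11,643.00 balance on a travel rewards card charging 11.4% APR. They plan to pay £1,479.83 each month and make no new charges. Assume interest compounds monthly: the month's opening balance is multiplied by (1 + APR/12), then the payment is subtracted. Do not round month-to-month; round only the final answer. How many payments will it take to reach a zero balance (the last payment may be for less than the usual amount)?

Monthly rate r = 11.4%/12 = 0.95% = 0.0095.
Recurrence: B ← B·(1+r) − £1,479.83.
Month 1: interest £110.61; balance after payment £10,273.78.
Month 2: interest £97.60; balance after payment £8,891.55.
Closed form: n = −ln(1 − rB₀/P)/ln(1+r) = −ln(0.92526)/ln(1.0095) ≈ 8.216, so the balance reaches zero during payment 9.

9 payments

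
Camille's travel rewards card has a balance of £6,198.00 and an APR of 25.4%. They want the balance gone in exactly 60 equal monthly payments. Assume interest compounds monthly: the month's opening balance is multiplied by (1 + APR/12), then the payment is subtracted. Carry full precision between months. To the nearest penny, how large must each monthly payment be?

Monthly rate r = 25.4%/12 = 2.11667% = 0.0211667.
Level-payment amortization: P = B₀·r / (1 − (1+r)^(−n)) = 6198.00·0.0211667 / (1 − 1.02117^(−60)).
Denominator 1 − (1+r)^(−60) = 0.715421423.
P = 131.191 / 0.715421423 ≈ 183.38.

£183.38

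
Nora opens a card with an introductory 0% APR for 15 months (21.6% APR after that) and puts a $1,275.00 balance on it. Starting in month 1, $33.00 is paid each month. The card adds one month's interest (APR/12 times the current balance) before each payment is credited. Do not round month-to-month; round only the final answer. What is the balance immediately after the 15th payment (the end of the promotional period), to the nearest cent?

$780.00

Promo months 1–15 at r₀ = 0%/12 = 0; months 16+ at r₁ = 21.6%/12 = 0.018.
After month 15 (no interest yet): B = $1,275.00 − 15·$33.00 = $780.00.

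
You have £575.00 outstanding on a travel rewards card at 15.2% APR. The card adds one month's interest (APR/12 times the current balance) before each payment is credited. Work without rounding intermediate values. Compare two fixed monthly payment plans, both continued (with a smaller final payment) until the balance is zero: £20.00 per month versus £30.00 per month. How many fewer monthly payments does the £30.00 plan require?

Monthly rate r = 15.2%/12 = 1.26667% = 0.0126667.
At £20.00/mo: n = ⌈−ln(1 − rB₀/P)/ln(1+r)⌉ = 36 payments (last £19.50); total interest = total paid − £575.00 = £144.50.
At £30.00/mo: 23 payments (last £2.83); total interest £87.83.
Payments saved = 36 − 23 = 13.

13 fewer payments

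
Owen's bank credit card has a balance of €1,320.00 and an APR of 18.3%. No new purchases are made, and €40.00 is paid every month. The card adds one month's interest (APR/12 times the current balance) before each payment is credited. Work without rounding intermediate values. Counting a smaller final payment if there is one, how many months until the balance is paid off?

Monthly rate r = 18.3%/12 = 1.525% = 0.01525.
Recurrence: B ← B·(1+r) − €40.00.
Month 1: interest €20.13; balance after payment €1,300.13.
Month 2: interest €19.83; balance after payment €1,279.96.
Closed form: n = −ln(1 − rB₀/P)/ln(1+r) = −ln(0.49675)/ln(1.01525) ≈ 46.229, so the balance reaches zero during payment 47.

47 payments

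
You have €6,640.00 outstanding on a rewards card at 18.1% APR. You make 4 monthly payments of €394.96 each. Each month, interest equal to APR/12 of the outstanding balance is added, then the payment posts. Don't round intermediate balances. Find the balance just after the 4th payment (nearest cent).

€5,433.82

Monthly rate r = 18.1%/12 = 1.50833% = 0.0150833.
Each month: B ← B·(1+r) − €394.96.
Month 1: interest €100.15; balance after payment €6,345.19.
Month 2: interest €95.71; balance after payment €6,045.94.
Month 3: interest €91.19; balance after payment €5,742.17.
Month 4: interest €86.61; balance after payment €5,433.82.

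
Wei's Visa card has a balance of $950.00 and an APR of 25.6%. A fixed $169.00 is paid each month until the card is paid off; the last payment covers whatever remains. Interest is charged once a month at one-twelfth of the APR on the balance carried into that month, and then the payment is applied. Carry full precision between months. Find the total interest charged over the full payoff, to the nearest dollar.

Monthly rate r = 25.6%/12 = 2.13333% = 0.0213333.
Payoff takes n = ⌈−ln(1 − rB₀/P)/ln(1+r)⌉ = ⌈6.052⌉ = 7 payments; the last is $8.81.
Total paid = 6·$169.00 + $8.81 = $1,022.81.
Total interest = total paid − principal = $1,022.81 − $950.00 = $72.81.

$73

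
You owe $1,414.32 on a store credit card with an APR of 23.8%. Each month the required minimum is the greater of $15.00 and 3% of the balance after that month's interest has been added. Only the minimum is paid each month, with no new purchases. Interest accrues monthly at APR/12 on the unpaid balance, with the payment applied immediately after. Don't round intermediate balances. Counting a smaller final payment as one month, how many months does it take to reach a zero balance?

Monthly rate r = 23.8%/12 = 1.98333% = 0.0198333.
While 3% of the post-interest balance exceeds $15.00, each month B ← (B·(1+r))·(1 − 0.03), i.e. B shrinks by the factor (1+r)·0.97 = 0.98924.
This holds for months 1–98. Entering month 99 the balance is $489.82; 3% of the post-interest balance is now below $15.00, so the flat $15.00 minimum applies from here.
From month 99 a fixed $15.00 at rate r clears $489.82 in 54 more payments. Total: 98 + 54 = 152 months.

152 months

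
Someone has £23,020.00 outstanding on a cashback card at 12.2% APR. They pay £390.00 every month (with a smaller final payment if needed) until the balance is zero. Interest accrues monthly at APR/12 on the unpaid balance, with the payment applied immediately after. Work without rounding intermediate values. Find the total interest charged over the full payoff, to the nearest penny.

Monthly rate r = 12.2%/12 = 1.01667% = 0.0101667.
Payoff takes n = ⌈−ln(1 − rB₀/P)/ln(1+r)⌉ = ⌈90.608⌉ = 91 payments; the last is £237.42.
Total paid = 90·£390.00 + £237.42 = £35,337.42.
Total interest = total paid − principal = £35,337.42 − £23,020.00 = £12,317.42.

£12,317.42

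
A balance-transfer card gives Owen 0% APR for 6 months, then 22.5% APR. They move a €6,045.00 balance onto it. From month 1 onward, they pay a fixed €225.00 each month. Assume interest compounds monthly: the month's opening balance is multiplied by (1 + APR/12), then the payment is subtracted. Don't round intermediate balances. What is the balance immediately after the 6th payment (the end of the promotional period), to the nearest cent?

€4,695.00

Promo months 1–6 at r₀ = 0%/12 = 0; months 7+ at r₁ = 22.5%/12 = 0.01875.
After month 6 (no interest yet): B = €6,045.00 − 6·€225.00 = €4,695.00.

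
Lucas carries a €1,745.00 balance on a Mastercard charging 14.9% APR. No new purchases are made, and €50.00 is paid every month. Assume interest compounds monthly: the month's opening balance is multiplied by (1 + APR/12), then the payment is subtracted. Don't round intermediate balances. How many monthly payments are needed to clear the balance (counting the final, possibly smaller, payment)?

47 months

Monthly rate r = 14.9%/12 = 1.24167% = 0.0124167.
Recurrence: B ← B·(1+r) − €50.00.
Month 1: interest €21.67; balance after payment €1,716.67.
Month 2: interest €21.32; balance after payment €1,687.98.
Closed form: n = −ln(1 − rB₀/P)/ln(1+r) = −ln(0.56666)/ln(1.01242) ≈ 46.028, so the balance reaches zero during payment 47.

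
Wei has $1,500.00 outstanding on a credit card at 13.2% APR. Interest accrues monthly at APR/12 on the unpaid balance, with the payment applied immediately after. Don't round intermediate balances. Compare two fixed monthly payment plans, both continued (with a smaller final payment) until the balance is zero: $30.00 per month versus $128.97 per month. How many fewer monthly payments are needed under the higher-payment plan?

Monthly rate r = 13.2%/12 = 1.1% = 0.011.
At $30.00/mo: n = ⌈−ln(1 − rB₀/P)/ln(1+r)⌉ = 73 payments (last $29.71); total interest = total paid − $1,500.00 = $689.71.
At $128.97/mo: 13 payments (last $66.36); total interest $114.00.
Payments saved = 73 − 13 = 60.

60 fewer payments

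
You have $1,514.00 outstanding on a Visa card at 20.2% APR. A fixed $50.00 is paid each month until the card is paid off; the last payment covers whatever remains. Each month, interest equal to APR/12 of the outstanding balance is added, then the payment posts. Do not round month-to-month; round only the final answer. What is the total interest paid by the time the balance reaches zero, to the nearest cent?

Monthly rate r = 20.2%/12 = 1.68333% = 0.0168333.
Payoff takes n = ⌈−ln(1 − rB₀/P)/ln(1+r)⌉ = ⌈42.698⌉ = 43 payments; the last is $34.98.
Total paid = 42·$50.00 + $34.98 = $2,134.98.
Total interest = total paid − principal = $2,134.98 − $1,514.00 = $620.98.

$620.98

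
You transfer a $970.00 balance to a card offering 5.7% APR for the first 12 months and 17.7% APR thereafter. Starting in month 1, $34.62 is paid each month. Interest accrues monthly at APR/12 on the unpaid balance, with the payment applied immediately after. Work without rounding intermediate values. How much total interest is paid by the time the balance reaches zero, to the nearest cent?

Promo months 1–12 at r₀ = 5.7%/12 = 0.00475; months 13+ at r₁ = 17.7%/12 = 0.01475.
After month 12: iterate B ← B·(1+r₀) − $34.62 for 12 months → $600.29.
Then at r₁ with $34.62/mo: n₂ = −ln(1 − r₁·B/P)/ln(1+r₁) ≈ 20.17 → 21 more payments.
Total paid = 32·$34.62 + $6.04 = $1,113.88; interest = $1,113.88 − $970.00 = $143.88.

$143.88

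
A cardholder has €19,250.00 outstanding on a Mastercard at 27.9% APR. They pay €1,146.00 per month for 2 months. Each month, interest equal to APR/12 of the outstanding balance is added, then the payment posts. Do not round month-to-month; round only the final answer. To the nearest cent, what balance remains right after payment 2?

Monthly rate r = 27.9%/12 = 2.325% = 0.02325.
Each month: B ← B·(1+r) − €1,146.00.
Month 1: interest €447.56; balance after payment €18,551.56.
Month 2: interest €431.32; balance after payment €17,836.89.

€17,836.89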